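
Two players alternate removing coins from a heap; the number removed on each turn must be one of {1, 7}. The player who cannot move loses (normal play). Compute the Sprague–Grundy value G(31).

1

G(0) = 0
G(1) = mex{0} = 1
G(2) = mex{1} = 0
G(3) = mex{0} = 1
G(4) = mex{1} = 0
G(5) = mex{0} = 1
G(6) = mex{1} = 0
G(7) = mex{0,0} = 1
G(8) = mex{1,1} = 0
G(9) = mex{0,0} = 1
G(10) = mex{1,1} = 0
G(11) = mex{0,0} = 1
G(12) = mex{1,1} = 0
G(13) = mex{0,0} = 1
G(14) = mex{1,1} = 0
G(15) = mex{0,0} = 1
G(16) = mex{1,1} = 0
G(17) = mex{0,0} = 1
G(18) = mex{1,1} = 0
G(19) = mex{0,0} = 1
G(20) = mex{1,1} = 0
G(21) = mex{0,0} = 1
G(22) = mex{1,1} = 0
G(23) = mex{0,0} = 1
G(24) = mex{1,1} = 0
G(25) = mex{0,0} = 1
G(26) = mex{1,1} = 0
G(27) = mex{0,0} = 1
G(28) = mex{1,1} = 0
G(29) = mex{0,0} = 1
G(30) = mex{1,1} = 0
G(31) = mex{0,0} = 1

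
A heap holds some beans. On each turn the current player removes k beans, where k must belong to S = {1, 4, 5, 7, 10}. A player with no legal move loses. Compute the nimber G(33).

1

G(0) = 0
G(1) = mex{0} = 1
G(2) = mex{1} = 0
G(3) = mex{0} = 1
G(4) = mex{1,0} = 2
G(5) = mex{2,1,0} = 3
G(6) = mex{3,0,1} = 2
G(7) = mex{2,1,0,0} = 3
G(8) = mex{3,2,1,1} = 0
G(9) = mex{0,3,2,0} = 1
G(10) = mex{1,2,3,1,0} = 4
G(11) = mex{4,3,2,2,1} = 0
G(12) = mex{0,0,3,3,0} = 1
G(13) = mex{1,1,0,2,1} = 3
G(14) = mex{3,4,1,3,2} = 0
G(15) = mex{0,0,4,0,3} = 1
G(16) = mex{1,1,0,1,2} = 3
G(17) = mex{3,3,1,4,3} = 0
G(18) = mex{0,0,3,0,0} = 1
G(19) = mex{1,1,0,1,1} = 2
G(20) = mex{2,3,1,3,4} = 0
G(21) = mex{0,0,3,0,0} = 1
G(22) = mex{1,1,0,1,1} = 2
G(23) = mex{2,2,1,3,3} = 0
G(24) = mex{0,0,2,0,0} = 1
G(25) = mex{1,1,0,1,1} = 2
G(26) = mex{2,2,1,2,3} = 0
G(27) = mex{0,0,2,0,0} = 1
G(28) = mex{1,1,0,1,1} = 2
G(29) = mex{2,2,1,2,2} = 0
G(30) = mex{0,0,2,0,0} = 1
G(31) = mex{1,1,0,1,1} = 2
G(32) = mex{2,2,1,2,2} = 0
G(33) = mex{0,0,2,0,0} = 1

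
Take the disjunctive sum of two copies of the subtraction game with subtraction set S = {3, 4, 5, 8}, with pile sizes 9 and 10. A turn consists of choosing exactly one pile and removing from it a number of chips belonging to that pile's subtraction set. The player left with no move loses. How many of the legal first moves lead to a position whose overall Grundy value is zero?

0

All piles use S = {3, 4, 5, 8}:
n :  0  1  2  3  4  5  6  7  8  9 10
G :  0  0  0  1  1  1  2  2  2  3  3
Pile A: G(9) = 3.
Pile B: G(10) = 3.
Combined Grundy value = 3 ⊕ 3 = 0.
A winning move leaves total XOR = 0, i.e. changes one component's Grundy value g to g ⊕ X where X is the current total.
Pile A: target g' = 3⊕0 = 3, but every legal move changes the Grundy value (mex property), so 0 moves.
Pile B: target g' = 3⊕0 = 3, but every legal move changes the Grundy value (mex property), so 0 moves.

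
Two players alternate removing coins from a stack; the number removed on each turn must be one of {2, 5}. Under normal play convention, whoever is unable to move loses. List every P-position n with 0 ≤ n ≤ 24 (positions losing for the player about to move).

0, 1, 4, 7, 8, 11, 14, 15, 18, 21, 22

n :  0  1  2  3  4  5  6  7  8  9 10 11 12 13 14 15 16 17 18 19 20 21 22 23 24
G :  0  0  1  1  0  2  1  0  0  1  1  0  2  1  0  0  1  1  0  2  1  0  0  1  1
P-positions are exactly the n with G(n) = 0.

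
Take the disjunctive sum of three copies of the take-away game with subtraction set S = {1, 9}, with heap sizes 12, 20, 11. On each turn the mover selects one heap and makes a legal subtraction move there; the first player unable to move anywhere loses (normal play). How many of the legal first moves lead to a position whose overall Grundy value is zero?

All heaps use S = {1, 9}:
n :  0  1  2  3  4  5  6  7  8  9 10 11 12 13 14 15 16 17 18 19 20
G :  0  1  0  1  0  1  0  1  0  1  0  1  0  1  0  1  0  1  0  1  0
Heap A: G(12) = 0.
Heap B: G(20) = 0.
Heap C: G(11) = 1.
Combined Grundy value = 0 ⊕ 0 ⊕ 1 = 1.
A winning move leaves total XOR = 0, i.e. changes one component's Grundy value g to g ⊕ X where X is the current total.
Heap A: need g' = 0⊕1 = 1. Options: 12−1→G=1, 12−9→G=1. Hits: 2.
Heap B: need g' = 0⊕1 = 1. Options: 20−1→G=1, 20−9→G=1. Hits: 2.
Heap C: need g' = 1⊕1 = 0. Options: 11−1→G=0, 11−9→G=0. Hits: 2.

6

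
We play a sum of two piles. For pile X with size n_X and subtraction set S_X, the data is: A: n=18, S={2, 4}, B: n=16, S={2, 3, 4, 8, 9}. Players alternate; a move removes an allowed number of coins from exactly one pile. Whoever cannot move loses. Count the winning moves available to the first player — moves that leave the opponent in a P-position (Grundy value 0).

Pile A, S = {2, 4}:
n :  0  1  2  3  4  5  6  7  8  9 10 11 12 13 14 15 16 17 18
G :  0  0  1  1  2  2  0  0  1  1  2  2  0  0  1  1  2  2  0
G_A(18) = 0.
Pile B, S = {2, 3, 4, 8, 9}:
n :  0  1  2  3  4  5  6  7  8  9 10 11 12 13 14 15 16
G :  0  0  1  1  2  2  0  0  1  1  2  2  0  0  1  1  2
G_B(16) = 2.
Combined Grundy value = 0 ⊕ 2 = 2.
A winning move leaves total XOR = 0, i.e. changes one component's Grundy value g to g ⊕ X where X is the current total.
Pile A: need g' = 0⊕2 = 2. Options: 18−2→G=2, 18−4→G=1. Hits: 1.
Pile B: need g' = 2⊕2 = 0. Options: 16−2→G=1, 16−3→G=0, 16−4→G=0, 16−8→G=1, 16−9→G=0. Hits: 3.

4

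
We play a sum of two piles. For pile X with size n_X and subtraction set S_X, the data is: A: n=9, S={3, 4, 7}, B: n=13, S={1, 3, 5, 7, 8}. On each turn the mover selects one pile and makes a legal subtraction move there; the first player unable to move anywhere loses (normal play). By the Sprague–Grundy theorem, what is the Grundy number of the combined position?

0

Pile A, S = {3, 4, 7}:
G(0) = 0
G(1) = mex{} = 0
G(2) = mex{} = 0
G(3) = mex{0} = 1
G(4) = mex{0,0} = 1
G(5) = mex{0,0} = 1
G(6) = mex{1,0} = 2
G(7) = mex{1,1,0} = 2
G(8) = mex{1,1,0} = 2
G(9) = mex{2,1,0} = 3
G_A(9) = 3.
Pile B, S = {1, 3, 5, 7, 8}:
G(0) = 0
G(1) = mex{0} = 1
G(2) = mex{1} = 0
G(3) = mex{0,0} = 1
G(4) = mex{1,1} = 0
G(5) = mex{0,0,0} = 1
G(6) = mex{1,1,1} = 0
G(7) = mex{0,0,0,0} = 1
G(8) = mex{1,1,1,1,0} = 2
G(9) = mex{2,0,0,0,1} = 3
G(10) = mex{3,1,1,1,0} = 2
G(11) = mex{2,2,0,0,1} = 3
G(12) = mex{3,3,1,1,0} = 2
G(13) = mex{2,2,2,0,1} = 3
G_B(13) = 3.
Combined Grundy value = 3 ⊕ 3 = 0.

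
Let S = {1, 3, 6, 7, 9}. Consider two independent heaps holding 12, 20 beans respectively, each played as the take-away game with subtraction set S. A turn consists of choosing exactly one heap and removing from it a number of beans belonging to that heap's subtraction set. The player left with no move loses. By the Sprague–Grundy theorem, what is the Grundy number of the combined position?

All heaps use S = {1, 3, 6, 7, 9}:
G(0) = 0
G(1) = mex{0} = 1
G(2) = mex{1} = 0
G(3) = mex{0,0} = 1
G(4) = mex{1,1} = 0
G(5) = mex{0,0} = 1
G(6) = mex{1,1,0} = 2
G(7) = mex{2,0,1,0} = 3
G(8) = mex{3,1,0,1} = 2
G(9) = mex{2,2,1,0,0} = 3
G(10) = mex{3,3,0,1,1} = 2
G(11) = mex{2,2,1,0,0} = 3
G(12) = mex{3,3,2,1,1} = 0
G(13) = mex{0,2,3,2,0} = 1
G(14) = mex{1,3,2,3,1} = 0
G(15) = mex{0,0,3,2,2} = 1
G(16) = mex{1,1,2,3,3} = 0
G(17) = mex{0,0,3,2,2} = 1
G(18) = mex{1,1,0,3,3} = 2
G(19) = mex{2,0,1,0,2} = 3
G(20) = mex{3,1,0,1,3} = 2
Heap A: G(12) = 0.
Heap B: G(20) = 2.
Combined Grundy value = 0 ⊕ 2 = 2.

2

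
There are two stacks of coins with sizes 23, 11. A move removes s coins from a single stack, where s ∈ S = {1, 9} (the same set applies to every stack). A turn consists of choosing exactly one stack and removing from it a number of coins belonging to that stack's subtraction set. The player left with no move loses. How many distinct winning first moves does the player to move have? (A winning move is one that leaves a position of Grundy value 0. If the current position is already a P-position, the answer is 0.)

All stacks use S = {1, 9}:
G(0) = 0
G(1) = mex{0} = 1
G(2) = mex{1} = 0
G(3) = mex{0} = 1
G(4) = mex{1} = 0
G(5) = mex{0} = 1
G(6) = mex{1} = 0
G(7) = mex{0} = 1
G(8) = mex{1} = 0
G(9) = mex{0,0} = 1
G(10) = mex{1,1} = 0
G(11) = mex{0,0} = 1
G(12) = mex{1,1} = 0
G(13) = mex{0,0} = 1
G(14) = mex{1,1} = 0
G(15) = mex{0,0} = 1
G(16) = mex{1,1} = 0
G(17) = mex{0,0} = 1
G(18) = mex{1,1} = 0
G(19) = mex{0,0} = 1
G(20) = mex{1,1} = 0
G(21) = mex{0,0} = 1
G(22) = mex{1,1} = 0
G(23) = mex{0,0} = 1
Stack A: G(23) = 1.
Stack B: G(11) = 1.
Combined Grundy value = 1 ⊕ 1 = 0.
A winning move leaves total XOR = 0, i.e. changes one component's Grundy value g to g ⊕ X where X is the current total.
Stack A: target g' = 1⊕0 = 1, but every legal move changes the Grundy value (mex property), so 0 moves.
Stack B: target g' = 1⊕0 = 1, but every legal move changes the Grundy value (mex property), so 0 moves.

0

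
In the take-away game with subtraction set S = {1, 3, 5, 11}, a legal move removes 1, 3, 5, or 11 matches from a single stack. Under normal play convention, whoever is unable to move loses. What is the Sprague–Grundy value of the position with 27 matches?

G(0) = 0
G(1) = mex{0} = 1
G(2) = mex{1} = 0
G(3) = mex{0,0} = 1
G(4) = mex{1,1} = 0
G(5) = mex{0,0,0} = 1
G(6) = mex{1,1,1} = 0
G(7) = mex{0,0,0} = 1
G(8) = mex{1,1,1} = 0
G(9) = mex{0,0,0} = 1
G(10) = mex{1,1,1} = 0
G(11) = mex{0,0,0,0} = 1
G(12) = mex{1,1,1,1} = 0
G(13) = mex{0,0,0,0} = 1
G(14) = mex{1,1,1,1} = 0
G(15) = mex{0,0,0,0} = 1
G(16) = mex{1,1,1,1} = 0
G(17) = mex{0,0,0,0} = 1
G(18) = mex{1,1,1,1} = 0
G(19) = mex{0,0,0,0} = 1
G(20) = mex{1,1,1,1} = 0
G(21) = mex{0,0,0,0} = 1
G(22) = mex{1,1,1,1} = 0
G(23) = mex{0,0,0,0} = 1
G(24) = mex{1,1,1,1} = 0
G(25) = mex{0,0,0,0} = 1
G(26) = mex{1,1,1,1} = 0
G(27) = mex{0,0,0,0} = 1

1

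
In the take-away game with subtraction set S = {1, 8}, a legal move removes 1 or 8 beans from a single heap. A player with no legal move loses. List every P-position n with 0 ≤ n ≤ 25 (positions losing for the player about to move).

0, 2, 4, 6, 9, 11, 13, 15, 18, 20, 22, 24

n :  0  1  2  3  4  5  6  7  8  9 10 11 12 13 14 15 16 17 18 19 20 21 22 23 24 25
G :  0  1  0  1  0  1  0  1  2  0  1  0  1  0  1  0  1  2  0  1  0  1  0  1  0  1
P-positions are exactly the n with G(n) = 0.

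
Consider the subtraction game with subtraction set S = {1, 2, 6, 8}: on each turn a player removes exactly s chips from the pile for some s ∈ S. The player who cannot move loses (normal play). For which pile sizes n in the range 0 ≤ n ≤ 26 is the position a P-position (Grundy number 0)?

0, 3, 7, 10, 14, 17, 21, 24

G(0) = 0
G(1) = mex{0} = 1
G(2) = mex{1,0} = 2
G(3) = mex{2,1} = 0
G(4) = mex{0,2} = 1
G(5) = mex{1,0} = 2
G(6) = mex{2,1,0} = 3
G(7) = mex{3,2,1} = 0
G(8) = mex{0,3,2,0} = 1
G(9) = mex{1,0,0,1} = 2
G(10) = mex{2,1,1,2} = 0
G(11) = mex{0,2,2,0} = 1
G(12) = mex{1,0,3,1} = 2
G(13) = mex{2,1,0,2} = 3
G(14) = mex{3,2,1,3} = 0
G(15) = mex{0,3,2,0} = 1
G(16) = mex{1,0,0,1} = 2
G(17) = mex{2,1,1,2} = 0
G(18) = mex{0,2,2,0} = 1
G(19) = mex{1,0,3,1} = 2
G(20) = mex{2,1,0,2} = 3
G(21) = mex{3,2,1,3} = 0
G(22) = mex{0,3,2,0} = 1
G(23) = mex{1,0,0,1} = 2
G(24) = mex{2,1,1,2} = 0
G(25) = mex{0,2,2,0} = 1
G(26) = mex{1,0,3,1} = 2
P-positions are exactly the n with G(n) = 0.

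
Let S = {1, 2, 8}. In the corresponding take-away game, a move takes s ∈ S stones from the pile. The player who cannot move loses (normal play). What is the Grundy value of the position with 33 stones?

n :  0  1  2  3  4  5  6  7  8  9 10 11 12 13 14 15 16 17 18 19 20 21 22 23 24 25 26 27 28 29 30 31 32 33
G :  0  1  2  0  1  2  0  1  2  0  1  2  0  1  2  0  1  2  0  1  2  0  1  2  0  1  2  0  1  2  0  1  2  0

0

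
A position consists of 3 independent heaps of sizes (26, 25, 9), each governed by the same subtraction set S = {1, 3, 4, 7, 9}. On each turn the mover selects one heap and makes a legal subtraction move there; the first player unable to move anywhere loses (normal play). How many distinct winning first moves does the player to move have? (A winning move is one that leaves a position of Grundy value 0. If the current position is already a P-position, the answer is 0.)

0

All heaps use S = {1, 3, 4, 7, 9}:
G(0) = 0
G(1) = mex{0} = 1
G(2) = mex{1} = 0
G(3) = mex{0,0} = 1
G(4) = mex{1,1,0} = 2
G(5) = mex{2,0,1} = 3
G(6) = mex{3,1,0} = 2
G(7) = mex{2,2,1,0} = 3
G(8) = mex{3,3,2,1} = 0
G(9) = mex{0,2,3,0,0} = 1
G(10) = mex{1,3,2,1,1} = 0
G(11) = mex{0,0,3,2,0} = 1
G(12) = mex{1,1,0,3,1} = 2
G(13) = mex{2,0,1,2,2} = 3
G(14) = mex{3,1,0,3,3} = 2
G(15) = mex{2,2,1,0,2} = 3
G(16) = mex{3,3,2,1,3} = 0
G(17) = mex{0,2,3,0,0} = 1
G(18) = mex{1,3,2,1,1} = 0
G(19) = mex{0,0,3,2,0} = 1
G(20) = mex{1,1,0,3,1} = 2
G(21) = mex{2,0,1,2,2} = 3
G(22) = mex{3,1,0,3,3} = 2
G(23) = mex{2,2,1,0,2} = 3
G(24) = mex{3,3,2,1,3} = 0
G(25) = mex{0,2,3,0,0} = 1
G(26) = mex{1,3,2,1,1} = 0
Heap A: G(26) = 0.
Heap B: G(25) = 1.
Heap C: G(9) = 1.
Combined Grundy value = 0 ⊕ 1 ⊕ 1 = 0.
A winning move leaves total XOR = 0, i.e. changes one component's Grundy value g to g ⊕ X where X is the current total.
Heap A: target g' = 0⊕0 = 0, but every legal move changes the Grundy value (mex property), so 0 moves.
Heap B: target g' = 1⊕0 = 1, but every legal move changes the Grundy value (mex property), so 0 moves.
Heap C: target g' = 1⊕0 = 1, but every legal move changes the Grundy value (mex property), so 0 moves.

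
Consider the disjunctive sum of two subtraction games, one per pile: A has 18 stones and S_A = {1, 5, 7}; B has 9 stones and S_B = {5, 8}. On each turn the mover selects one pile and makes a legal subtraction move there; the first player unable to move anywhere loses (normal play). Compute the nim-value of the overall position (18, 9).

Pile A, S = {1, 5, 7}:
n :  0  1  2  3  4  5  6  7  8  9 10 11 12 13 14 15 16 17 18
G :  0  1  0  1  0  1  0  1  0  1  0  1  0  1  0  1  0  1  0
G_A(18) = 0.
Pile B, S = {5, 8}:
n : 0 1 2 3 4 5 6 7 8 9
G : 0 0 0 0 0 1 1 1 1 1
G_B(9) = 1.
Combined Grundy value = 0 ⊕ 1 = 1.

1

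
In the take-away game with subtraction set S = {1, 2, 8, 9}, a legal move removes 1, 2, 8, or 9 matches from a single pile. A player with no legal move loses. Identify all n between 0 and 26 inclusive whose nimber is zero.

0, 3, 6, 10, 13, 16, 20, 23, 26

G(0) = 0
G(1) = mex{0} = 1
G(2) = mex{1,0} = 2
G(3) = mex{2,1} = 0
G(4) = mex{0,2} = 1
G(5) = mex{1,0} = 2
G(6) = mex{2,1} = 0
G(7) = mex{0,2} = 1
G(8) = mex{1,0,0} = 2
G(9) = mex{2,1,1,0} = 3
G(10) = mex{3,2,2,1} = 0
G(11) = mex{0,3,0,2} = 1
G(12) = mex{1,0,1,0} = 2
G(13) = mex{2,1,2,1} = 0
G(14) = mex{0,2,0,2} = 1
G(15) = mex{1,0,1,0} = 2
G(16) = mex{2,1,2,1} = 0
G(17) = mex{0,2,3,2} = 1
G(18) = mex{1,0,0,3} = 2
G(19) = mex{2,1,1,0} = 3
G(20) = mex{3,2,2,1} = 0
G(21) = mex{0,3,0,2} = 1
G(22) = mex{1,0,1,0} = 2
G(23) = mex{2,1,2,1} = 0
G(24) = mex{0,2,0,2} = 1
G(25) = mex{1,0,1,0} = 2
G(26) = mex{2,1,2,1} = 0
P-positions are exactly the n with G(n) = 0.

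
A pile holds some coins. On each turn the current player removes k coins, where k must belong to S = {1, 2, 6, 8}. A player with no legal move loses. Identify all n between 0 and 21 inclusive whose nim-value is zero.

G(0) = 0
G(1) = mex{0} = 1
G(2) = mex{1,0} = 2
G(3) = mex{2,1} = 0
G(4) = mex{0,2} = 1
G(5) = mex{1,0} = 2
G(6) = mex{2,1,0} = 3
G(7) = mex{3,2,1} = 0
G(8) = mex{0,3,2,0} = 1
G(9) = mex{1,0,0,1} = 2
G(10) = mex{2,1,1,2} = 0
G(11) = mex{0,2,2,0} = 1
G(12) = mex{1,0,3,1} = 2
G(13) = mex{2,1,0,2} = 3
G(14) = mex{3,2,1,3} = 0
G(15) = mex{0,3,2,0} = 1
G(16) = mex{1,0,0,1} = 2
G(17) = mex{2,1,1,2} = 0
G(18) = mex{0,2,2,0} = 1
G(19) = mex{1,0,3,1} = 2
G(20) = mex{2,1,0,2} = 3
G(21) = mex{3,2,1,3} = 0
P-positions are exactly the n with G(n) = 0.

0, 3, 7, 10, 14, 17, 21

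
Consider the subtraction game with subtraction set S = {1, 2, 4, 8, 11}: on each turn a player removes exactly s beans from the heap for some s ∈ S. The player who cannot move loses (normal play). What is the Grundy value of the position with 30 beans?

G(0) = 0
G(1) = mex{0} = 1
G(2) = mex{1,0} = 2
G(3) = mex{2,1} = 0
G(4) = mex{0,2,0} = 1
G(5) = mex{1,0,1} = 2
G(6) = mex{2,1,2} = 0
G(7) = mex{0,2,0} = 1
G(8) = mex{1,0,1,0} = 2
G(9) = mex{2,1,2,1} = 0
G(10) = mex{0,2,0,2} = 1
G(11) = mex{1,0,1,0,0} = 2
G(12) = mex{2,1,2,1,1} = 0
G(13) = mex{0,2,0,2,2} = 1
G(14) = mex{1,0,1,0,0} = 2
G(15) = mex{2,1,2,1,1} = 0
G(16) = mex{0,2,0,2,2} = 1
G(17) = mex{1,0,1,0,0} = 2
G(18) = mex{2,1,2,1,1} = 0
G(19) = mex{0,2,0,2,2} = 1
G(20) = mex{1,0,1,0,0} = 2
G(21) = mex{2,1,2,1,1} = 0
G(22) = mex{0,2,0,2,2} = 1
G(23) = mex{1,0,1,0,0} = 2
G(24) = mex{2,1,2,1,1} = 0
G(25) = mex{0,2,0,2,2} = 1
G(26) = mex{1,0,1,0,0} = 2
G(27) = mex{2,1,2,1,1} = 0
G(28) = mex{0,2,0,2,2} = 1
G(29) = mex{1,0,1,0,0} = 2
G(30) = mex{2,1,2,1,1} = 0

0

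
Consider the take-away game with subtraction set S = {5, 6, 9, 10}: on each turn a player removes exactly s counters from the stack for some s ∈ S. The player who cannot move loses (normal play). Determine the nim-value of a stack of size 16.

0

G(0) = 0
G(1) = mex{} = 0
G(2) = mex{} = 0
G(3) = mex{} = 0
G(4) = mex{} = 0
G(5) = mex{0} = 1
G(6) = mex{0,0} = 1
G(7) = mex{0,0} = 1
G(8) = mex{0,0} = 1
G(9) = mex{0,0,0} = 1
G(10) = mex{1,0,0,0} = 2
G(11) = mex{1,1,0,0} = 2
G(12) = mex{1,1,0,0} = 2
G(13) = mex{1,1,0,0} = 2
G(14) = mex{1,1,1,0} = 2
G(15) = mex{2,1,1,1} = 0
G(16) = mex{2,2,1,1} = 0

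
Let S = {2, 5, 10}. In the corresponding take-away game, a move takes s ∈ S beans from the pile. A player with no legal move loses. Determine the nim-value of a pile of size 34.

G(0) = 0
G(1) = mex{} = 0
G(2) = mex{0} = 1
G(3) = mex{0} = 1
G(4) = mex{1} = 0
G(5) = mex{1,0} = 2
G(6) = mex{0,0} = 1
G(7) = mex{2,1} = 0
G(8) = mex{1,1} = 0
G(9) = mex{0,0} = 1
G(10) = mex{0,2,0} = 1
G(11) = mex{1,1,0} = 2
G(12) = mex{1,0,1} = 2
G(13) = mex{2,0,1} = 3
G(14) = mex{2,1,0} = 3
G(15) = mex{3,1,2} = 0
G(16) = mex{3,2,1} = 0
G(17) = mex{0,2,0} = 1
G(18) = mex{0,3,0} = 1
G(19) = mex{1,3,1} = 0
G(20) = mex{1,0,1} = 2
G(21) = mex{0,0,2} = 1
G(22) = mex{2,1,2} = 0
G(23) = mex{1,1,3} = 0
G(24) = mex{0,0,3} = 1
G(25) = mex{0,2,0} = 1
G(26) = mex{1,1,0} = 2
G(27) = mex{1,0,1} = 2
G(28) = mex{2,0,1} = 3
G(29) = mex{2,1,0} = 3
G(30) = mex{3,1,2} = 0
G(31) = mex{3,2,1} = 0
G(32) = mex{0,2,0} = 1
G(33) = mex{0,3,0} = 1
G(34) = mex{1,3,1} = 0

0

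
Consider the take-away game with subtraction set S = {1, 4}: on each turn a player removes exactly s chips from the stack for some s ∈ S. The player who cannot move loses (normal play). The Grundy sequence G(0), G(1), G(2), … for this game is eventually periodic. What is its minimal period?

n :  0  1  2  3  4  5  6  7  8  9 10 11 12 13 14
G :  0  1  0  1  2  0  1  0  1  2  0  1  0  1  2
G(n+5) = G(n) holds for n = 0,…,3 (a full window of length max(S) = 4), so the sequence is purely periodic with period 5.

5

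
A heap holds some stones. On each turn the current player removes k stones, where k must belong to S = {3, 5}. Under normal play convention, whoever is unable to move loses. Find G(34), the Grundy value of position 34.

0

G(0) = 0
G(1) = mex{} = 0
G(2) = mex{} = 0
G(3) = mex{0} = 1
G(4) = mex{0} = 1
G(5) = mex{0,0} = 1
G(6) = mex{1,0} = 2
G(7) = mex{1,0} = 2
G(8) = mex{1,1} = 0
G(9) = mex{2,1} = 0
G(10) = mex{2,1} = 0
G(11) = mex{0,2} = 1
G(12) = mex{0,2} = 1
G(13) = mex{0,0} = 1
G(14) = mex{1,0} = 2
G(15) = mex{1,0} = 2
G(16) = mex{1,1} = 0
G(17) = mex{2,1} = 0
G(18) = mex{2,1} = 0
G(19) = mex{0,2} = 1
G(20) = mex{0,2} = 1
G(21) = mex{0,0} = 1
G(22) = mex{1,0} = 2
G(23) = mex{1,0} = 2
G(24) = mex{1,1} = 0
G(25) = mex{2,1} = 0
G(26) = mex{2,1} = 0
G(27) = mex{0,2} = 1
G(28) = mex{0,2} = 1
G(29) = mex{0,0} = 1
G(30) = mex{1,0} = 2
G(31) = mex{1,0} = 2
G(32) = mex{1,1} = 0
G(33) = mex{2,1} = 0
G(34) = mex{2,1} = 0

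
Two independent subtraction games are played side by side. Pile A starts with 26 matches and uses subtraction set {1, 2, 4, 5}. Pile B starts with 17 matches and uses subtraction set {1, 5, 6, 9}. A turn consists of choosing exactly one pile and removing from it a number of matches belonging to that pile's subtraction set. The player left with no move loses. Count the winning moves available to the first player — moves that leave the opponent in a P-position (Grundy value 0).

3

Pile A, S = {1, 2, 4, 5}:
n :  0  1  2  3  4  5  6  7  8  9 10 11 12 13 14 15 16 17 18 19 20 21 22 23 24 25 26
G :  0  1  2  0  1  2  0  1  2  0  1  2  0  1  2  0  1  2  0  1  2  0  1  2  0  1  2
G_A(26) = 2.
Pile B, S = {1, 5, 6, 9}:
G(0) = 0
G(1) = mex{0} = 1
G(2) = mex{1} = 0
G(3) = mex{0} = 1
G(4) = mex{1} = 0
G(5) = mex{0,0} = 1
G(6) = mex{1,1,0} = 2
G(7) = mex{2,0,1} = 3
G(8) = mex{3,1,0} = 2
G(9) = mex{2,0,1,0} = 3
G(10) = mex{3,1,0,1} = 2
G(11) = mex{2,2,1,0} = 3
G(12) = mex{3,3,2,1} = 0
G(13) = mex{0,2,3,0} = 1
G(14) = mex{1,3,2,1} = 0
G(15) = mex{0,2,3,2} = 1
G(16) = mex{1,3,2,3} = 0
G(17) = mex{0,0,3,2} = 1
G_B(17) = 1.
Combined Grundy value = 2 ⊕ 1 = 3.
A winning move leaves total XOR = 0, i.e. changes one component's Grundy value g to g ⊕ X where X is the current total.
Pile A: need g' = 2⊕3 = 1. Options: 26−1→G=1, 26−2→G=0, 26−4→G=1, 26−5→G=0. Hits: 2.
Pile B: need g' = 1⊕3 = 2. Options: 17−1→G=0, 17−5→G=0, 17−6→G=3, 17−9→G=2. Hits: 1.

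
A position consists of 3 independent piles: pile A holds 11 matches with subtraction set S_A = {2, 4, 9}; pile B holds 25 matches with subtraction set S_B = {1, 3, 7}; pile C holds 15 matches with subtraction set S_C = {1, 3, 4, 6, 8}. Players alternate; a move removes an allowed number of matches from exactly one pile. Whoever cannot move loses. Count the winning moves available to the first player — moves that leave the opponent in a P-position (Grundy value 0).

Pile A, S = {2, 4, 9}:
G(0) = 0
G(1) = mex{} = 0
G(2) = mex{0} = 1
G(3) = mex{0} = 1
G(4) = mex{1,0} = 2
G(5) = mex{1,0} = 2
G(6) = mex{2,1} = 0
G(7) = mex{2,1} = 0
G(8) = mex{0,2} = 1
G(9) = mex{0,2,0} = 1
G(10) = mex{1,0,0} = 2
G(11) = mex{1,0,1} = 2
G_A(11) = 2.
Pile B, S = {1, 3, 7}:
n :  0  1  2  3  4  5  6  7  8  9 10 11 12 13 14 15 16 17 18 19 20 21 22 23 24 25
G :  0  1  0  1  0  1  0  1  0  1  0  1  0  1  0  1  0  1  0  1  0  1  0  1  0  1
G_B(25) = 1.
Pile C, S = {1, 3, 4, 6, 8}:
n :  0  1  2  3  4  5  6  7  8  9 10 11 12 13 14 15
G :  0  1  0  1  2  3  2  0  1  0  1  2  3  2  0  1
G_C(15) = 1.
Combined Grundy value = 2 ⊕ 1 ⊕ 1 = 2.
A winning move leaves total XOR = 0, i.e. changes one component's Grundy value g to g ⊕ X where X is the current total.
Pile A: need g' = 2⊕2 = 0. Options: 11−2→G=1, 11−4→G=0, 11−9→G=1. Hits: 1.
Pile B: need g' = 1⊕2 = 3. Options: 25−1→G=0, 25−3→G=0, 25−7→G=0. Hits: 0.
Pile C: need g' = 1⊕2 = 3. Options: 15−1→G=0, 15−3→G=3, 15−4→G=2, 15−6→G=0, 15−8→G=0. Hits: 1.

2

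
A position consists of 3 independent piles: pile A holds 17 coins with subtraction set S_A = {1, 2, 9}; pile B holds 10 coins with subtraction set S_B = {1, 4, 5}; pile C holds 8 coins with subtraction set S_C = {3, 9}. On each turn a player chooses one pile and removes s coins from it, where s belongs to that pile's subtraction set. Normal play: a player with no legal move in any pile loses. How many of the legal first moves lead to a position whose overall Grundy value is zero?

3

Pile A, S = {1, 2, 9}:
n :  0  1  2  3  4  5  6  7  8  9 10 11 12 13 14 15 16 17
G :  0  1  2  0  1  2  0  1  2  3  0  1  2  0  1  2  0  1
G_A(17) = 1.
Pile B, S = {1, 4, 5}:
n :  0  1  2  3  4  5  6  7  8  9 10
G :  0  1  0  1  2  3  2  3  0  1  0
G_B(10) = 0.
Pile C, S = {3, 9}:
G(0) = 0
G(1) = mex{} = 0
G(2) = mex{} = 0
G(3) = mex{0} = 1
G(4) = mex{0} = 1
G(5) = mex{0} = 1
G(6) = mex{1} = 0
G(7) = mex{1} = 0
G(8) = mex{1} = 0
G_C(8) = 0.
Combined Grundy value = 1 ⊕ 0 ⊕ 0 = 1.
A winning move leaves total XOR = 0, i.e. changes one component's Grundy value g to g ⊕ X where X is the current total.
Pile A: need g' = 1⊕1 = 0. Options: 17−1→G=0, 17−2→G=2, 17−9→G=2. Hits: 1.
Pile B: need g' = 0⊕1 = 1. Options: 10−1→G=1, 10−4→G=2, 10−5→G=3. Hits: 1.
Pile C: need g' = 0⊕1 = 1. Options: 8−3→G=1. Hits: 1.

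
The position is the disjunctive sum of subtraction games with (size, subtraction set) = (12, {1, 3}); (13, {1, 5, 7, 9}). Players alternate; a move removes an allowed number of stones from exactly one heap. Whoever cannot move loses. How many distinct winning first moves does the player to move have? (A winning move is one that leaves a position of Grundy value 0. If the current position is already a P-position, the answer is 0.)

6

Heap A, S = {1, 3}:
n :  0  1  2  3  4  5  6  7  8  9 10 11 12
G :  0  1  0  1  0  1  0  1  0  1  0  1  0
G_A(12) = 0.
Heap B, S = {1, 5, 7, 9}:
G(0) = 0
G(1) = mex{0} = 1
G(2) = mex{1} = 0
G(3) = mex{0} = 1
G(4) = mex{1} = 0
G(5) = mex{0,0} = 1
G(6) = mex{1,1} = 0
G(7) = mex{0,0,0} = 1
G(8) = mex{1,1,1} = 0
G(9) = mex{0,0,0,0} = 1
G(10) = mex{1,1,1,1} = 0
G(11) = mex{0,0,0,0} = 1
G(12) = mex{1,1,1,1} = 0
G(13) = mex{0,0,0,0} = 1
G_B(13) = 1.
Combined Grundy value = 0 ⊕ 1 = 1.
A winning move leaves total XOR = 0, i.e. changes one component's Grundy value g to g ⊕ X where X is the current total.
Heap A: need g' = 0⊕1 = 1. Options: 12−1→G=1, 12−3→G=1. Hits: 2.
Heap B: need g' = 1⊕1 = 0. Options: 13−1→G=0, 13−5→G=0, 13−7→G=0, 13−9→G=0. Hits: 4.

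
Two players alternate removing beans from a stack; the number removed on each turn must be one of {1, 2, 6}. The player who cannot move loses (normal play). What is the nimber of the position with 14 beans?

0

G(0) = 0
G(1) = mex{0} = 1
G(2) = mex{1,0} = 2
G(3) = mex{2,1} = 0
G(4) = mex{0,2} = 1
G(5) = mex{1,0} = 2
G(6) = mex{2,1,0} = 3
G(7) = mex{3,2,1} = 0
G(8) = mex{0,3,2} = 1
G(9) = mex{1,0,0} = 2
G(10) = mex{2,1,1} = 0
G(11) = mex{0,2,2} = 1
G(12) = mex{1,0,3} = 2
G(13) = mex{2,1,0} = 3
G(14) = mex{3,2,1} = 0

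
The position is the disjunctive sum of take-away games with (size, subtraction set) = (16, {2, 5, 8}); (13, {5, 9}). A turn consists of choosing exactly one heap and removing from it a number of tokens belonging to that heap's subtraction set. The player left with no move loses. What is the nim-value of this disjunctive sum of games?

3

Heap A, S = {2, 5, 8}:
n :  0  1  2  3  4  5  6  7  8  9 10 11 12 13 14 15 16
G :  0  0  1  1  0  2  1  0  2  1  0  0  1  1  0  2  1
G_A(16) = 1.
Heap B, S = {5, 9}:
n :  0  1  2  3  4  5  6  7  8  9 10 11 12 13
G :  0  0  0  0  0  1  1  1  1  1  2  2  2  2
G_B(13) = 2.
Combined Grundy value = 1 ⊕ 2 = 3.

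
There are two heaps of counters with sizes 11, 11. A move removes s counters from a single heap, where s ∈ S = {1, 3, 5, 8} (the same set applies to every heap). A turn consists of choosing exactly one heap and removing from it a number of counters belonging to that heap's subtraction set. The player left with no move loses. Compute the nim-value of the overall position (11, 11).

All heaps use S = {1, 3, 5, 8}:
n :  0  1  2  3  4  5  6  7  8  9 10 11
G :  0  1  0  1  0  1  0  1  2  3  2  3
Heap A: G(11) = 3.
Heap B: G(11) = 3.
Combined Grundy value = 3 ⊕ 3 = 0.

0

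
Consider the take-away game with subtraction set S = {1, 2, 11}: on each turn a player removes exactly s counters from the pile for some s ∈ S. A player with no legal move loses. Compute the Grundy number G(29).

G(0) = 0
G(1) = mex{0} = 1
G(2) = mex{1,0} = 2
G(3) = mex{2,1} = 0
G(4) = mex{0,2} = 1
G(5) = mex{1,0} = 2
G(6) = mex{2,1} = 0
G(7) = mex{0,2} = 1
G(8) = mex{1,0} = 2
G(9) = mex{2,1} = 0
G(10) = mex{0,2} = 1
G(11) = mex{1,0,0} = 2
G(12) = mex{2,1,1} = 0
G(13) = mex{0,2,2} = 1
G(14) = mex{1,0,0} = 2
G(15) = mex{2,1,1} = 0
G(16) = mex{0,2,2} = 1
G(17) = mex{1,0,0} = 2
G(18) = mex{2,1,1} = 0
G(19) = mex{0,2,2} = 1
G(20) = mex{1,0,0} = 2
G(21) = mex{2,1,1} = 0
G(22) = mex{0,2,2} = 1
G(23) = mex{1,0,0} = 2
G(24) = mex{2,1,1} = 0
G(25) = mex{0,2,2} = 1
G(26) = mex{1,0,0} = 2
G(27) = mex{2,1,1} = 0
G(28) = mex{0,2,2} = 1
G(29) = mex{1,0,0} = 2

2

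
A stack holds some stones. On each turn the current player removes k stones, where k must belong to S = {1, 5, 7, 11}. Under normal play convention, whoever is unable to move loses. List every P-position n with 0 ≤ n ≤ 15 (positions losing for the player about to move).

G(0) = 0
G(1) = mex{0} = 1
G(2) = mex{1} = 0
G(3) = mex{0} = 1
G(4) = mex{1} = 0
G(5) = mex{0,0} = 1
G(6) = mex{1,1} = 0
G(7) = mex{0,0,0} = 1
G(8) = mex{1,1,1} = 0
G(9) = mex{0,0,0} = 1
G(10) = mex{1,1,1} = 0
G(11) = mex{0,0,0,0} = 1
G(12) = mex{1,1,1,1} = 0
G(13) = mex{0,0,0,0} = 1
G(14) = mex{1,1,1,1} = 0
G(15) = mex{0,0,0,0} = 1
P-positions are exactly the n with G(n) = 0.

0, 2, 4, 6, 8, 10, 12, 14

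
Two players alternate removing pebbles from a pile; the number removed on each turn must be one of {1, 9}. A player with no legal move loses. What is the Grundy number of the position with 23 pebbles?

G(0) = 0
G(1) = mex{0} = 1
G(2) = mex{1} = 0
G(3) = mex{0} = 1
G(4) = mex{1} = 0
G(5) = mex{0} = 1
G(6) = mex{1} = 0
G(7) = mex{0} = 1
G(8) = mex{1} = 0
G(9) = mex{0,0} = 1
G(10) = mex{1,1} = 0
G(11) = mex{0,0} = 1
G(12) = mex{1,1} = 0
G(13) = mex{0,0} = 1
G(14) = mex{1,1} = 0
G(15) = mex{0,0} = 1
G(16) = mex{1,1} = 0
G(17) = mex{0,0} = 1
G(18) = mex{1,1} = 0
G(19) = mex{0,0} = 1
G(20) = mex{1,1} = 0
G(21) = mex{0,0} = 1
G(22) = mex{1,1} = 0
G(23) = mex{0,0} = 1

1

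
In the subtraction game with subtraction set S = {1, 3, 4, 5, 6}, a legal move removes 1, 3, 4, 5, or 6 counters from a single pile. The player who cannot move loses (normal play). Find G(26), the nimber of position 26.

G(0) = 0
G(1) = mex{0} = 1
G(2) = mex{1} = 0
G(3) = mex{0,0} = 1
G(4) = mex{1,1,0} = 2
G(5) = mex{2,0,1,0} = 3
G(6) = mex{3,1,0,1,0} = 2
G(7) = mex{2,2,1,0,1} = 3
G(8) = mex{3,3,2,1,0} = 4
G(9) = mex{4,2,3,2,1} = 0
G(10) = mex{0,3,2,3,2} = 1
G(11) = mex{1,4,3,2,3} = 0
G(12) = mex{0,0,4,3,2} = 1
G(13) = mex{1,1,0,4,3} = 2
G(14) = mex{2,0,1,0,4} = 3
G(15) = mex{3,1,0,1,0} = 2
G(16) = mex{2,2,1,0,1} = 3
G(17) = mex{3,3,2,1,0} = 4
G(18) = mex{4,2,3,2,1} = 0
G(19) = mex{0,3,2,3,2} = 1
G(20) = mex{1,4,3,2,3} = 0
G(21) = mex{0,0,4,3,2} = 1
G(22) = mex{1,1,0,4,3} = 2
G(23) = mex{2,0,1,0,4} = 3
G(24) = mex{3,1,0,1,0} = 2
G(25) = mex{2,2,1,0,1} = 3
G(26) = mex{3,3,2,1,0} = 4

4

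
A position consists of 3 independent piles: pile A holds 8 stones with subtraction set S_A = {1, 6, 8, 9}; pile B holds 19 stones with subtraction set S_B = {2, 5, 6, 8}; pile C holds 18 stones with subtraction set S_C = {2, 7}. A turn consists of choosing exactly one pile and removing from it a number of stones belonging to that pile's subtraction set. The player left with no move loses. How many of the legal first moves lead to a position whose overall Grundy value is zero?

2

Pile A, S = {1, 6, 8, 9}:
n : 0 1 2 3 4 5 6 7 8
G : 0 1 0 1 0 1 2 0 1
G_A(8) = 1.
Pile B, S = {2, 5, 6, 8}:
n :  0  1  2  3  4  5  6  7  8  9 10 11 12 13 14 15 16 17 18 19
G :  0  0  1  1  0  2  1  3  2  2  3  0  2  1  0  0  1  1  0  2
G_B(19) = 2.
Pile C, S = {2, 7}:
G(0) = 0
G(1) = mex{} = 0
G(2) = mex{0} = 1
G(3) = mex{0} = 1
G(4) = mex{1} = 0
G(5) = mex{1} = 0
G(6) = mex{0} = 1
G(7) = mex{0,0} = 1
G(8) = mex{1,0} = 2
G(9) = mex{1,1} = 0
G(10) = mex{2,1} = 0
G(11) = mex{0,0} = 1
G(12) = mex{0,0} = 1
G(13) = mex{1,1} = 0
G(14) = mex{1,1} = 0
G(15) = mex{0,2} = 1
G(16) = mex{0,0} = 1
G(17) = mex{1,0} = 2
G(18) = mex{1,1} = 0
G_C(18) = 0.
Combined Grundy value = 1 ⊕ 2 ⊕ 0 = 3.
A winning move leaves total XOR = 0, i.e. changes one component's Grundy value g to g ⊕ X where X is the current total.
Pile A: need g' = 1⊕3 = 2. Options: 8−1→G=0, 8−6→G=0, 8−8→G=0. Hits: 0.
Pile B: need g' = 2⊕3 = 1. Options: 19−2→G=1, 19−5→G=0, 19−6→G=1, 19−8→G=0. Hits: 2.
Pile C: need g' = 0⊕3 = 3. Options: 18−2→G=1, 18−7→G=1. Hits: 0.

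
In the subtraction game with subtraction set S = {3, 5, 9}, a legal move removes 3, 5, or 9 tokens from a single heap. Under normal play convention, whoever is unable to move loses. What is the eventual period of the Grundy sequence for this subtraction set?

2

n :  0  1  2  3  4  5  6  7  8  9 10 11 12 13 14 15 16 17 18 19 20 21 22 23 24 25 26
G :  0  0  0  1  1  1  2  2  0  3  3  1  0  2  0  1  0  1  0  1  0  1  0  1  0  1  0
From n = 14 onward G(n+2) = G(n); since this holds over max(S) = 9 consecutive positions the period is 2 (pre-period 14).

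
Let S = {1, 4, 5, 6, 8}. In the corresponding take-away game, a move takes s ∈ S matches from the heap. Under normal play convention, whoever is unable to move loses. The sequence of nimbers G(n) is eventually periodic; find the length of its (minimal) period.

9

G(0) = 0
G(1) = mex{0} = 1
G(2) = mex{1} = 0
G(3) = mex{0} = 1
G(4) = mex{1,0} = 2
G(5) = mex{2,1,0} = 3
G(6) = mex{3,0,1,0} = 2
G(7) = mex{2,1,0,1} = 3
G(8) = mex{3,2,1,0,0} = 4
G(9) = mex{4,3,2,1,1} = 0
G(10) = mex{0,2,3,2,0} = 1
G(11) = mex{1,3,2,3,1} = 0
G(12) = mex{0,4,3,2,2} = 1
G(13) = mex{1,0,4,3,3} = 2
G(14) = mex{2,1,0,4,2} = 3
G(15) = mex{3,0,1,0,3} = 2
G(16) = mex{2,1,0,1,4} = 3
G(17) = mex{3,2,1,0,0} = 4
G(18) = mex{4,3,2,1,1} = 0
G(19) = mex{0,2,3,2,0} = 1
G(n+9) = G(n) holds for n = 0,…,7 (a full window of length max(S) = 8), so the sequence is purely periodic with period 9.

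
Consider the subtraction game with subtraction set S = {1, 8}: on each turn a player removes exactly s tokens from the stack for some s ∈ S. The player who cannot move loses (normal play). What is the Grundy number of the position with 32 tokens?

1

G(0) = 0
G(1) = mex{0} = 1
G(2) = mex{1} = 0
G(3) = mex{0} = 1
G(4) = mex{1} = 0
G(5) = mex{0} = 1
G(6) = mex{1} = 0
G(7) = mex{0} = 1
G(8) = mex{1,0} = 2
G(9) = mex{2,1} = 0
G(10) = mex{0,0} = 1
G(11) = mex{1,1} = 0
G(12) = mex{0,0} = 1
G(13) = mex{1,1} = 0
G(14) = mex{0,0} = 1
G(15) = mex{1,1} = 0
G(16) = mex{0,2} = 1
G(17) = mex{1,0} = 2
G(18) = mex{2,1} = 0
G(19) = mex{0,0} = 1
G(20) = mex{1,1} = 0
G(21) = mex{0,0} = 1
G(22) = mex{1,1} = 0
G(23) = mex{0,0} = 1
G(24) = mex{1,1} = 0
G(25) = mex{0,2} = 1
G(26) = mex{1,0} = 2
G(27) = mex{2,1} = 0
G(28) = mex{0,0} = 1
G(29) = mex{1,1} = 0
G(30) = mex{0,0} = 1
G(31) = mex{1,1} = 0
G(32) = mex{0,0} = 1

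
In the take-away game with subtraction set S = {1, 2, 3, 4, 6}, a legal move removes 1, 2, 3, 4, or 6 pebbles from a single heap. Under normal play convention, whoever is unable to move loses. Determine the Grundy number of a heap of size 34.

G(0) = 0
G(1) = mex{0} = 1
G(2) = mex{1,0} = 2
G(3) = mex{2,1,0} = 3
G(4) = mex{3,2,1,0} = 4
G(5) = mex{4,3,2,1} = 0
G(6) = mex{0,4,3,2,0} = 1
G(7) = mex{1,0,4,3,1} = 2
G(8) = mex{2,1,0,4,2} = 3
G(9) = mex{3,2,1,0,3} = 4
G(10) = mex{4,3,2,1,4} = 0
G(11) = mex{0,4,3,2,0} = 1
G(12) = mex{1,0,4,3,1} = 2
G(13) = mex{2,1,0,4,2} = 3
G(14) = mex{3,2,1,0,3} = 4
G(15) = mex{4,3,2,1,4} = 0
G(16) = mex{0,4,3,2,0} = 1
G(17) = mex{1,0,4,3,1} = 2
G(18) = mex{2,1,0,4,2} = 3
G(19) = mex{3,2,1,0,3} = 4
G(20) = mex{4,3,2,1,4} = 0
G(21) = mex{0,4,3,2,0} = 1
G(22) = mex{1,0,4,3,1} = 2
G(23) = mex{2,1,0,4,2} = 3
G(24) = mex{3,2,1,0,3} = 4
G(25) = mex{4,3,2,1,4} = 0
G(26) = mex{0,4,3,2,0} = 1
G(27) = mex{1,0,4,3,1} = 2
G(28) = mex{2,1,0,4,2} = 3
G(29) = mex{3,2,1,0,3} = 4
G(30) = mex{4,3,2,1,4} = 0
G(31) = mex{0,4,3,2,0} = 1
G(32) = mex{1,0,4,3,1} = 2
G(33) = mex{2,1,0,4,2} = 3
G(34) = mex{3,2,1,0,3} = 4

4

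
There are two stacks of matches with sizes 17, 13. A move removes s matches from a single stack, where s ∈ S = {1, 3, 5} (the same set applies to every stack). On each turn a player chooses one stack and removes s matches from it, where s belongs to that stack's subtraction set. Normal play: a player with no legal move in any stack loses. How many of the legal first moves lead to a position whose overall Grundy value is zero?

0

All stacks use S = {1, 3, 5}:
n :  0  1  2  3  4  5  6  7  8  9 10 11 12 13 14 15 16 17
G :  0  1  0  1  0  1  0  1  0  1  0  1  0  1  0  1  0  1
Stack A: G(17) = 1.
Stack B: G(13) = 1.
Combined Grundy value = 1 ⊕ 1 = 0.
A winning move leaves total XOR = 0, i.e. changes one component's Grundy value g to g ⊕ X where X is the current total.
Stack A: target g' = 1⊕0 = 1, but every legal move changes the Grundy value (mex property), so 0 moves.
Stack B: target g' = 1⊕0 = 1, but every legal move changes the Grundy value (mex property), so 0 moves.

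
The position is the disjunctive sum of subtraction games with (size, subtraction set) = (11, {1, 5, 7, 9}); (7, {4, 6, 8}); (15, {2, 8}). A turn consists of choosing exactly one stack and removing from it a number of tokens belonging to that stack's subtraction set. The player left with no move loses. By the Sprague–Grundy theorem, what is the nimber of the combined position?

0

Stack A, S = {1, 5, 7, 9}:
G(0) = 0
G(1) = mex{0} = 1
G(2) = mex{1} = 0
G(3) = mex{0} = 1
G(4) = mex{1} = 0
G(5) = mex{0,0} = 1
G(6) = mex{1,1} = 0
G(7) = mex{0,0,0} = 1
G(8) = mex{1,1,1} = 0
G(9) = mex{0,0,0,0} = 1
G(10) = mex{1,1,1,1} = 0
G(11) = mex{0,0,0,0} = 1
G_A(11) = 1.
Stack B, S = {4, 6, 8}:
G(0) = 0
G(1) = mex{} = 0
G(2) = mex{} = 0
G(3) = mex{} = 0
G(4) = mex{0} = 1
G(5) = mex{0} = 1
G(6) = mex{0,0} = 1
G(7) = mex{0,0} = 1
G_B(7) = 1.
Stack C, S = {2, 8}:
n :  0  1  2  3  4  5  6  7  8  9 10 11 12 13 14 15
G :  0  0  1  1  0  0  1  1  2  2  0  0  1  1  0  0
G_C(15) = 0.
Combined Grundy value = 1 ⊕ 1 ⊕ 0 = 0.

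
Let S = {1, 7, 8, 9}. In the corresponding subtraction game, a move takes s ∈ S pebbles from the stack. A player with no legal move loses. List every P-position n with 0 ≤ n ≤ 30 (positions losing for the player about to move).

0, 2, 4, 6, 16, 18, 20, 22

n :  0  1  2  3  4  5  6  7  8  9 10 11 12 13 14 15 16 17 18 19 20 21 22 23 24 25 26 27 28 29 30
G :  0  1  0  1  0  1  0  1  2  3  2  3  2  3  2  3  0  1  0  1  0  1  0  1  2  3  2  3  2  3  2
P-positions are exactly the n with G(n) = 0.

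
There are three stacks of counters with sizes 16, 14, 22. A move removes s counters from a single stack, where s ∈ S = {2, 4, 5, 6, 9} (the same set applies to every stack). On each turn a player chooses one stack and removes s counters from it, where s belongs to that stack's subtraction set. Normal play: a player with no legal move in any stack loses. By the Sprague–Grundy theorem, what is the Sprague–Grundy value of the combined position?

5

All stacks use S = {2, 4, 5, 6, 9}:
G(0) = 0
G(1) = mex{} = 0
G(2) = mex{0} = 1
G(3) = mex{0} = 1
G(4) = mex{1,0} = 2
G(5) = mex{1,0,0} = 2
G(6) = mex{2,1,0,0} = 3
G(7) = mex{2,1,1,0} = 3
G(8) = mex{3,2,1,1} = 0
G(9) = mex{3,2,2,1,0} = 4
G(10) = mex{0,3,2,2,0} = 1
G(11) = mex{4,3,3,2,1} = 0
G(12) = mex{1,0,3,3,1} = 2
G(13) = mex{0,4,0,3,2} = 1
G(14) = mex{2,1,4,0,2} = 3
G(15) = mex{1,0,1,4,3} = 2
G(16) = mex{3,2,0,1,3} = 4
G(17) = mex{2,1,2,0,0} = 3
G(18) = mex{4,3,1,2,4} = 0
G(19) = mex{3,2,3,1,1} = 0
G(20) = mex{0,4,2,3,0} = 1
G(21) = mex{0,3,4,2,2} = 1
G(22) = mex{1,0,3,4,1} = 2
Stack A: G(16) = 4.
Stack B: G(14) = 3.
Stack C: G(22) = 2.
Combined Grundy value = 4 ⊕ 3 ⊕ 2 = 5.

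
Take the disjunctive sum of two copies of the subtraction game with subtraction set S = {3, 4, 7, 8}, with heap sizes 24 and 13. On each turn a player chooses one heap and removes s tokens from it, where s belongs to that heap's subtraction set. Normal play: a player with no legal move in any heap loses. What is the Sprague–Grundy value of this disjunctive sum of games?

0

All heaps use S = {3, 4, 7, 8}:
n :  0  1  2  3  4  5  6  7  8  9 10 11 12 13 14 15 16 17 18 19 20 21 22 23 24
G :  0  0  0  1  1  1  2  2  2  3  3  0  0  0  1  1  1  2  2  2  3  3  0  0  0
Heap A: G(24) = 0.
Heap B: G(13) = 0.
Combined Grundy value = 0 ⊕ 0 = 0.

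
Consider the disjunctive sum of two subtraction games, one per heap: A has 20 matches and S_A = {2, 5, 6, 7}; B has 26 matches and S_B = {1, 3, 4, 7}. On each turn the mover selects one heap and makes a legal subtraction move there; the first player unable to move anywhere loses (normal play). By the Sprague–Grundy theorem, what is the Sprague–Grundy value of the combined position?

Heap A, S = {2, 5, 6, 7}:
n :  0  1  2  3  4  5  6  7  8  9 10 11 12 13 14 15 16 17 18 19 20
G :  0  0  1  1  0  2  1  3  2  2  3  3  0  0  1  1  0  2  1  3  2
G_A(20) = 2.
Heap B, S = {1, 3, 4, 7}:
G(0) = 0
G(1) = mex{0} = 1
G(2) = mex{1} = 0
G(3) = mex{0,0} = 1
G(4) = mex{1,1,0} = 2
G(5) = mex{2,0,1} = 3
G(6) = mex{3,1,0} = 2
G(7) = mex{2,2,1,0} = 3
G(8) = mex{3,3,2,1} = 0
G(9) = mex{0,2,3,0} = 1
G(10) = mex{1,3,2,1} = 0
G(11) = mex{0,0,3,2} = 1
G(12) = mex{1,1,0,3} = 2
G(13) = mex{2,0,1,2} = 3
G(14) = mex{3,1,0,3} = 2
G(15) = mex{2,2,1,0} = 3
G(16) = mex{3,3,2,1} = 0
G(17) = mex{0,2,3,0} = 1
G(18) = mex{1,3,2,1} = 0
G(19) = mex{0,0,3,2} = 1
G(20) = mex{1,1,0,3} = 2
G(21) = mex{2,0,1,2} = 3
G(22) = mex{3,1,0,3} = 2
G(23) = mex{2,2,1,0} = 3
G(24) = mex{3,3,2,1} = 0
G(25) = mex{0,2,3,0} = 1
G(26) = mex{1,3,2,1} = 0
G_B(26) = 0.
Combined Grundy value = 2 ⊕ 0 = 2.

2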